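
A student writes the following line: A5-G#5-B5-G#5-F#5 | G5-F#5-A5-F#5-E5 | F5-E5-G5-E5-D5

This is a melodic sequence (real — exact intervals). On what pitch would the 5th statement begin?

Unit = 5 notes; the statements start on A5, G5, F5, moving down a 2nd each time.
Extending the heads down a 2nd: Eb5 → Db5.

Db5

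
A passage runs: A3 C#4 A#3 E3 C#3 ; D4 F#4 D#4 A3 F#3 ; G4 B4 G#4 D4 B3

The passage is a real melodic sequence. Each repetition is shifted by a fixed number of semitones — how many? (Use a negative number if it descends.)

Unit = 5 notes; the statements start on A3, D4, G4, moving up a 4th each time.
A3→D4 is 62 − 57 = 5 semitones.

5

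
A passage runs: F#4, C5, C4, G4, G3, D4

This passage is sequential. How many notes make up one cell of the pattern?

6 notes total. Splitting into 3 groups of 2:
F#4 C5 | C4 G4 | G3 D4
Each cell is the previous one down a 4th — so the unit is 2 notes.

2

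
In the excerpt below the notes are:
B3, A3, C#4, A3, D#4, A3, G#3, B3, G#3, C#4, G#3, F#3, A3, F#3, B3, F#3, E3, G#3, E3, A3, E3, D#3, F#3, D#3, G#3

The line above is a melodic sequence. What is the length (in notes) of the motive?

5

There are 25 notes; a 5-note unit gives 5 cells:
B3 A3 C#4 A3 D#4 | A3 G#3 B3 G#3 C#4 | G#3 F#3 A3 F#3 B3 | F#3 E3 G#3 E3 A3 | E3 D#3 F#3 D#3 G#3
That's a consistent down a 2nd shift per cell, and no other grouping gives one.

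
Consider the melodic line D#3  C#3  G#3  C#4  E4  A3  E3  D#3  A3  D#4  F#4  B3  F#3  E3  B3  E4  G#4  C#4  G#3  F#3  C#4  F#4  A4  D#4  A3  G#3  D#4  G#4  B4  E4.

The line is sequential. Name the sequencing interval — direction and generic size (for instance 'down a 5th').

Taking 6-note groups, the heads are D#3, E3, F#3, G#3, A3: the pattern moves up a 2nd.
D#3 to E3 is up a 2nd.

up a 2nd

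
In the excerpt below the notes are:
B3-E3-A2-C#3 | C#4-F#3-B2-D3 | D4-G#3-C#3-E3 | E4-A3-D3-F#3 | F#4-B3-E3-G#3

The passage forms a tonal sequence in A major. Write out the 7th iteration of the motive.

A4 D4 G#3 B3

Taking 4-note groups, the heads are B3, C#4, D4, E4, F#4: the pattern moves up a 2nd.
Continuing the starts: G#4 → A4.
Statement 7 starts on A4 and keeps the same diatonic contour: A4 D4 G#3 B3.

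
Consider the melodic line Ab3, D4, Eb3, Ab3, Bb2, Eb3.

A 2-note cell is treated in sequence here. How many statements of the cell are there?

3

6 notes in groups of 2 gives 6/2 = 3 statements.
Starts: Ab3, Eb3, Bb2 — each down a 4th.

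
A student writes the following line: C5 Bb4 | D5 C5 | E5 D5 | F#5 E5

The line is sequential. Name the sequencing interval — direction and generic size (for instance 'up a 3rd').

Unit = 2 notes; the statements start on C5, D5, E5, F#5, moving up a 2nd each time.
From C5 to D5: up a 2nd.

up a 2nd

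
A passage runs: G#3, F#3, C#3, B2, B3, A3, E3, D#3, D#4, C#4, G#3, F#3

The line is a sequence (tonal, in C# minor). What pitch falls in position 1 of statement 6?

C#5

Grouping in 4s, the 1st note of each cell is G#3, B3, D#4.
Carrying that up a 3rd forward: F#4 → A4 → C#5.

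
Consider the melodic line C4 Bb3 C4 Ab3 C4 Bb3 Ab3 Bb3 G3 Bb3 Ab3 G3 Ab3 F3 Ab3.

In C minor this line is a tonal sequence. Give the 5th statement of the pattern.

Unit = 5 notes; the statements start on C4, Bb3, Ab3, moving down a 2nd each time.
Extending down a 2nd: G3 → F3.
From F3 the diatonic shape gives F3 Eb3 F3 D3 F3.

F3 Eb3 F3 D3 F3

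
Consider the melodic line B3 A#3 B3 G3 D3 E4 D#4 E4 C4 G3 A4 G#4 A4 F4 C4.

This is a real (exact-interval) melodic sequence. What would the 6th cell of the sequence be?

C6 B5 C6 Ab5 Eb5

Taking 5-note groups, the heads are B3, E4, A4: the pattern moves up a 4th.
Carrying on: D5 → G5 → C6.
From C6 the exact shape gives C6 B5 C6 Ab5 Eb5.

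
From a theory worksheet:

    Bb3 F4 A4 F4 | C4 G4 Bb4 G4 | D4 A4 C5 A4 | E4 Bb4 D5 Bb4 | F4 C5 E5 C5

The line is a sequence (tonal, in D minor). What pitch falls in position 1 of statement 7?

A4

With 4-note cells, note 1 of each statement runs Bb3, C4, D4, E4, F4.
Extending up a 2nd: G4 → A4.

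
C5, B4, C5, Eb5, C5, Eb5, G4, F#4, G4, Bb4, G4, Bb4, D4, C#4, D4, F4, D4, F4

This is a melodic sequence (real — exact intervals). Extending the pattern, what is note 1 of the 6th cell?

B2

With 6-note cells, note 1 of each statement runs C5, G4, D4.
Each moves down a 4th. Continuing: A3 → E3 → B2.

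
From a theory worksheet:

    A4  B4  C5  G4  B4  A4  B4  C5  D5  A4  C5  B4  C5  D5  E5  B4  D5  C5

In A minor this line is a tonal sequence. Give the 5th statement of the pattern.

E5 F5 G5 D5 F5 E5

The 6-note cells begin on A4, B4, C5 — each up a 2nd from the last.
Carrying on: D5 → E5.
From E5 the diatonic shape gives E5 F5 G5 D5 F5 E5.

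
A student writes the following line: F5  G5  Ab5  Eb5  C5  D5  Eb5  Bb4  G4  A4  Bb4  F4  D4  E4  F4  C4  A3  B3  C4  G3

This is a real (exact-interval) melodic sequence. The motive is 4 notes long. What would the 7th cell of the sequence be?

B2 C#3 D3 A2

With a 4-note motive the entries are F5, C5, G4, D4, A3, each down a 4th from the previous.
Continuing the starts: E3 → B2.
From B2 the exact shape gives B2 C#3 D3 A2.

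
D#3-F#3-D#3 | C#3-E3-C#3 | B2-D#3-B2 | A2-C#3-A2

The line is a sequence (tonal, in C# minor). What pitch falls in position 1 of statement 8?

The unit is 3 notes. Position-1 pitches of the 4 shown cells: D#3, C#3, B2, A2.
Each moves down a 2nd. Continuing: G#2 → F#2 → E2 → D#2.

D#2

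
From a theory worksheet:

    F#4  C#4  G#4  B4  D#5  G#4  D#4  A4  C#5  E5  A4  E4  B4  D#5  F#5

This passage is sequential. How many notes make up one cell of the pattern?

5

There are 15 notes; a 5-note unit gives 3 cells:
F#4 C#4 G#4 B4 D#5 | G#4 D#4 A4 C#5 E5 | A4 E4 B4 D#5 F#5
Each cell is the previous one up a 2nd — so the unit is 5 notes.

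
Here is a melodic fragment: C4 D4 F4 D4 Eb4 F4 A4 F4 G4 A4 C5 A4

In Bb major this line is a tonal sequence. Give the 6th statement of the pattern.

Unit = 4 notes; the statements start on C4, Eb4, G4, moving up a 3rd each time.
Continuing the starts: Bb4 → D5 → F5.
From F5 the diatonic shape gives F5 G5 Bb5 G5.

F5 G5 Bb5 G5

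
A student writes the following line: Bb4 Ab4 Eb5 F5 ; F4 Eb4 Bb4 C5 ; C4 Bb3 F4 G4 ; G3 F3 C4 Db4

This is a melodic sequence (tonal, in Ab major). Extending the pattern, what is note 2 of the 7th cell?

Db2

With 4-note cells, note 2 of each statement runs Ab4, Eb4, Bb3, F3.
Each moves down a 4th. Continuing: C3 → G2 → Db2.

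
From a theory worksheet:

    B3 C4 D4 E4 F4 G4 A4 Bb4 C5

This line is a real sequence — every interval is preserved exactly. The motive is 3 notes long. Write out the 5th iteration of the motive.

G5 Ab5 Bb5

With a 3-note motive the entries are B3, E4, A4, each up a 4th from the previous.
Carrying on: D5 → G5.
So cell 5 is G5 Ab5 Bb5.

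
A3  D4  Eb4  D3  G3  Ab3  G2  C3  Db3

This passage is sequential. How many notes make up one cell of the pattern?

There are 9 notes; a 3-note unit gives 3 cells:
A3 D4 Eb4 | D3 G3 Ab3 | G2 C3 Db3
Every group is a transposition down a 5th of the one before; no shorter unit works.

3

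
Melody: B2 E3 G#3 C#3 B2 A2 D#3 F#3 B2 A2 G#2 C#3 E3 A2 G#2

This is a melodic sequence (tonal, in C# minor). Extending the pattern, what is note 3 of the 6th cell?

Grouping in 5s, the 3rd note of each cell is G#3, F#3, E3.
Carrying that down a 2nd forward: D#3 → C#3 → B2.

B2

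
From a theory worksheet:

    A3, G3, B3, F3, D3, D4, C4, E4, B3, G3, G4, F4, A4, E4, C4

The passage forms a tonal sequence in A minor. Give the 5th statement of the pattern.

F5 E5 G5 D5 B4

Unit = 5 notes; the statements start on A3, D4, G4, moving up a 4th each time.
Continuing the starts: C5 → F5.
From F5 the diatonic shape gives F5 E5 G5 D5 B4.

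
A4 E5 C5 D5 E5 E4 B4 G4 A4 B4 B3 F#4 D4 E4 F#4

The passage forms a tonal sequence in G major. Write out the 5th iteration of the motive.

C3 G3 E3 F#3 G3

Unit = 5 notes; the statements start on A4, E4, B3, moving down a 4th each time.
Continuing the starts: F#3 → C3.
Statement 5 starts on C3 and keeps the same diatonic contour: C3 G3 E3 F#3 G3.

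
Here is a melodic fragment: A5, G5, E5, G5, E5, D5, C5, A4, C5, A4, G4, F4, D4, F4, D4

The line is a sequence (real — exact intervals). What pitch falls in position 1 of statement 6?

Grouping in 5s, the 1st note of each cell is A5, D5, G4.
Carrying that down a 5th forward: C4 → F3 → Bb2.

Bb2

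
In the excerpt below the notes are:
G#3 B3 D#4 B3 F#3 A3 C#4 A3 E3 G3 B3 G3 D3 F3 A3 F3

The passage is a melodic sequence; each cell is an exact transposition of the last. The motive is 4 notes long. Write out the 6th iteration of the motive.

Bb2 Db3 F3 Db3

The 4-note cells begin on G#3, F#3, E3, D3 — each down a 2nd from the last.
Extending down a 2nd: C3 → Bb2.
Statement 6 starts on Bb2 and keeps the same exact contour: Bb2 Db3 F3 Db3.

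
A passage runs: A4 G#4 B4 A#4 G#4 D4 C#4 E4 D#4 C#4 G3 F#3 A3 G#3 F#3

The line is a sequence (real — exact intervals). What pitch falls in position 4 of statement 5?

F#2

Grouping in 5s, the 4th note of each cell is A#4, D#4, G#3.
Carrying that down a 5th forward: C#3 → F#2.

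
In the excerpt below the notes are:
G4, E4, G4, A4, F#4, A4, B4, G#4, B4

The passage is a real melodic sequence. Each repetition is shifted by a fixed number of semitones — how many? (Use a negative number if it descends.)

2

The 3-note cells begin on G4, A4, B4 — each up a 2nd from the last.
Counting half-steps from G4 to A4: 2.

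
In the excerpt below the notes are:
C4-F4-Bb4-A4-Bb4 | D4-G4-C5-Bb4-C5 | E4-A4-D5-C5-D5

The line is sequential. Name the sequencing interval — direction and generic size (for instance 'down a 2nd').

up a 2nd

Taking 5-note groups, the heads are C4, D4, E4: the pattern moves up a 2nd.
C4 to D4 is up a 2nd.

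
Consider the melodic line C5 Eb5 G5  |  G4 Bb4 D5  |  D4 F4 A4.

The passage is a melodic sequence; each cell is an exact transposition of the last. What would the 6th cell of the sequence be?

B2 D3 F#3

Taking 3-note groups, the heads are C5, G4, D4: the pattern moves down a 4th.
Extending down a 4th: A3 → E3 → B2.
Statement 6 starts on B2 and keeps the same exact contour: B2 D3 F#3.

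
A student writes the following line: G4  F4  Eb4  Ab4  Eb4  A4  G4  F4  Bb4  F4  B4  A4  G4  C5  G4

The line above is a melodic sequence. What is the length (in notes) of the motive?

5

15 notes total. Splitting into 3 groups of 5:
G4 F4 Eb4 Ab4 Eb4 | A4 G4 F4 Bb4 F4 | B4 A4 G4 C5 G4
That's a consistent up a 2nd shift per cell, and no other grouping gives one.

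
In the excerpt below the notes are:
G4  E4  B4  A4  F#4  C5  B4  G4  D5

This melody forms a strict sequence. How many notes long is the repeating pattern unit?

There are 9 notes; a 3-note unit gives 3 cells:
G4 E4 B4 | A4 F#4 C5 | B4 G4 D5
Every group is a transposition up a 2nd of the one before; no shorter unit works.

3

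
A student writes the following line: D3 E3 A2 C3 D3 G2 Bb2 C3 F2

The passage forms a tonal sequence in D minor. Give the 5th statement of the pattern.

Taking 3-note groups, the heads are D3, C3, Bb2: the pattern moves down a 2nd.
Carrying on: A2 → G2.
Statement 5 starts on G2 and keeps the same diatonic contour: G2 A2 D2.

G2 A2 D2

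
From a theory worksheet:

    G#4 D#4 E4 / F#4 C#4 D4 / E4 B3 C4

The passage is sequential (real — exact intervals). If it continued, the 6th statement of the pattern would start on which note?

Bb3

The 3-note cells begin on G#4, F#4, E4 — each down a 2nd from the last.
Extending the heads down a 2nd: D4 → C4 → Bb3.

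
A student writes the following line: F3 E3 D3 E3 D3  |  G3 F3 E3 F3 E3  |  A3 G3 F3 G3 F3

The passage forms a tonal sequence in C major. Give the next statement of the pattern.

Taking 5-note groups, the heads are F3, G3, A3: the pattern moves up a 2nd.
So cell 4 is B3 A3 G3 A3 G3.

B3 A3 G3 A3 G3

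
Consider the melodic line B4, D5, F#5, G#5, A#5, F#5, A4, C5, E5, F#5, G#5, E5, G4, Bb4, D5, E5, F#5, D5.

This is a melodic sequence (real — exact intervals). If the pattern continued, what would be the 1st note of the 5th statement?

Grouping in 6s, the 1st note of each cell is B4, A4, G4.
Each moves down a 2nd. Continuing: F4 → Eb4.

Eb4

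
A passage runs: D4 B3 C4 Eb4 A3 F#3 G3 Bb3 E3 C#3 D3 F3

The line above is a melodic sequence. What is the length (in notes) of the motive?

4

There are 12 notes; a 4-note unit gives 3 cells:
D4 B3 C4 Eb4 | A3 F#3 G3 Bb3 | E3 C#3 D3 F3
That's a consistent down a 4th shift per cell, and no other grouping gives one.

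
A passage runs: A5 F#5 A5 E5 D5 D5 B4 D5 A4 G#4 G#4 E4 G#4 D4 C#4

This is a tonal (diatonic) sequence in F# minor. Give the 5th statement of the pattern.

F#3 D3 F#3 C#3 B2

With a 5-note motive the entries are A5, D5, G#4, each down a 5th from the previous.
Extending down a 5th: C#4 → F#3.
From F#3 the diatonic shape gives F#3 D3 F#3 C#3 B2.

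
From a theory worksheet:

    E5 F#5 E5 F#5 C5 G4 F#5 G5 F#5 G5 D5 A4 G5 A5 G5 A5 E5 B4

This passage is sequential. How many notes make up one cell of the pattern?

There are 18 notes; a 6-note unit gives 3 cells:
E5 F#5 E5 F#5 C5 G4 | F#5 G5 F#5 G5 D5 A4 | G5 A5 G5 A5 E5 B4
Every group is a transposition up a 2nd of the one before; no shorter unit works.

6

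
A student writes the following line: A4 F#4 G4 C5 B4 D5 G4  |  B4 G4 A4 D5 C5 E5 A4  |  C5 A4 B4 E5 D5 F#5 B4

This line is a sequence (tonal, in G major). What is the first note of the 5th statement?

E5

Taking 7-note groups, the heads are A4, B4, C5: the pattern moves up a 2nd.
Extending the heads up a 2nd: D5 → E5.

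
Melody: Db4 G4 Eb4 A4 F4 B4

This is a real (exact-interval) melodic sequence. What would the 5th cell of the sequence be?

Taking 2-note groups, the heads are Db4, Eb4, F4: the pattern moves up a 2nd.
Continuing the starts: G4 → A4.
So cell 5 is A4 D#5.

A4 D#5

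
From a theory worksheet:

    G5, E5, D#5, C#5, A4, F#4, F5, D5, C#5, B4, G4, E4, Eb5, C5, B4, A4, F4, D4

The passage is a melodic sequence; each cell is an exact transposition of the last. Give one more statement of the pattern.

Db5 Bb4 A4 G4 Eb4 C4

Unit = 6 notes; the statements start on G5, F5, Eb5, moving down a 2nd each time.
From Db5 the exact shape gives Db5 Bb4 A4 G4 Eb4 C4.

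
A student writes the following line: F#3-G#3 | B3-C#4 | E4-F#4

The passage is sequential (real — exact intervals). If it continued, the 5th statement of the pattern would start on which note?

D5

Taking 2-note groups, the heads are F#3, B3, E4: the pattern moves up a 4th.
Continuing: A4 → D5. Statement 5 starts on D5.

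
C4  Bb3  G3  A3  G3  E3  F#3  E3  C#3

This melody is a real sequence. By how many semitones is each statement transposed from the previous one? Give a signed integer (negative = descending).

-3

Unit = 3 notes; the statements start on C4, A3, F#3, moving down a 3rd each time.
C4→A3 is 57 − 60 = -3 semitones.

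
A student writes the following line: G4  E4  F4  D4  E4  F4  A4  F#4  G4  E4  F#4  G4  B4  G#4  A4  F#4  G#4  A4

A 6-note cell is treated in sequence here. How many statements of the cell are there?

3

18 notes in groups of 6 gives 18/6 = 3 statements.
Starts: G4, A4, B4 — each up a 2nd.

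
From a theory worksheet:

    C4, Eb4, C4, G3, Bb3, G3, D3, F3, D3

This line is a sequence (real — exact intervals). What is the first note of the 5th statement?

With a 3-note motive the entries are C4, G3, D3, each down a 4th from the previous.
Extending the heads down a 4th: A2 → E2.

E2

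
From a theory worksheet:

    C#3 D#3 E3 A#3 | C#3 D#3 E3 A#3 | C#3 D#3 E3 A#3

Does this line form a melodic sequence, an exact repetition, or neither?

Each 4-note cell is identical (C#3 D#3 E3 A#3), restated at the same pitch.

repetition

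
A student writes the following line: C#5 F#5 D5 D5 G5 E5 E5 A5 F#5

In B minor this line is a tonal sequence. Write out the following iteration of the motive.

Unit = 3 notes; the statements start on C#5, D5, E5, moving up a 2nd each time.
Statement 4 starts on F#5 and keeps the same diatonic contour: F#5 B5 G5.

F#5 B5 G5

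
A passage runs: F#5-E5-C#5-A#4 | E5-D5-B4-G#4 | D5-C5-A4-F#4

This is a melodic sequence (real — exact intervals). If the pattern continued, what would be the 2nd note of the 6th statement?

Gb4

With 4-note cells, note 2 of each statement runs E5, D5, C5.
Carrying that down a 2nd forward: Bb4 → Ab4 → Gb4.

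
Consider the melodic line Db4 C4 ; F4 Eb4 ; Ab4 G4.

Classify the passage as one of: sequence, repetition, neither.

sequence

Each 2-note cell is the previous one transposed up a 3rd.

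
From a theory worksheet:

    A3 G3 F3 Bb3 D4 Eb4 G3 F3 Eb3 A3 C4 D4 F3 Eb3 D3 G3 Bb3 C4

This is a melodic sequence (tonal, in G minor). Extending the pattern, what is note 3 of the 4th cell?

C3

Grouping in 6s, the 3rd note of each cell is F3, Eb3, D3.
Each moves down a 2nd; the next is C3.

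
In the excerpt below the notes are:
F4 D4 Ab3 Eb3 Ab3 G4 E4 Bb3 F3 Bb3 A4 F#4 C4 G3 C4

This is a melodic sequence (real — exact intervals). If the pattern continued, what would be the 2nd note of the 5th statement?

A#4

With 5-note cells, note 2 of each statement runs D4, E4, F#4.
Carrying that up a 2nd forward: G#4 → A#4.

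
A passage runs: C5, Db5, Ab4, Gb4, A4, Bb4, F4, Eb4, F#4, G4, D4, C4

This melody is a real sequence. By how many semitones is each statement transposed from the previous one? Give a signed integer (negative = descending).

-3

With a 4-note motive the entries are C5, A4, F#4, each down a 3rd from the previous.
Counting half-steps from C5 to A4: -3.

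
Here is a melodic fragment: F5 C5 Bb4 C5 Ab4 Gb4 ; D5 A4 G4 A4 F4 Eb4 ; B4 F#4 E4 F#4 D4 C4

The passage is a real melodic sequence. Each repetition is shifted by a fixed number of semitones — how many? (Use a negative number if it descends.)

-3

The 6-note cells begin on F5, D5, B4 — each down a 3rd from the last.
Counting half-steps from F5 to D5: -3.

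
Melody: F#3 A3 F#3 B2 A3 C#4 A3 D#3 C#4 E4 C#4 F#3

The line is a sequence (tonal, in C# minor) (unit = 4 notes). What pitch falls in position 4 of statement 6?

E4

The unit is 4 notes. Position-4 pitches of the 3 shown cells: B2, D#3, F#3.
Extending up a 3rd: A3 → C#4 → E4.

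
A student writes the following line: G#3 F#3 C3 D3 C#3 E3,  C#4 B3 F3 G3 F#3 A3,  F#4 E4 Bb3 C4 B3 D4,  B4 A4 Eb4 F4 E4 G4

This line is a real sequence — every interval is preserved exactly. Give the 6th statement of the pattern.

A5 G5 Db5 Eb5 D5 F5

Unit = 6 notes; the statements start on G#3, C#4, F#4, B4, moving up a 4th each time.
Continuing the starts: E5 → A5.
From A5 the exact shape gives A5 G5 Db5 Eb5 D5 F5.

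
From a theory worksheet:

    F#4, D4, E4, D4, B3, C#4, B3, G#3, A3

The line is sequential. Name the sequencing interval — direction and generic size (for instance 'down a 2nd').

down a 3rd

Taking 3-note groups, the heads are F#4, D4, B3: the pattern moves down a 3rd.
F#4 to D4 is down a 3rd.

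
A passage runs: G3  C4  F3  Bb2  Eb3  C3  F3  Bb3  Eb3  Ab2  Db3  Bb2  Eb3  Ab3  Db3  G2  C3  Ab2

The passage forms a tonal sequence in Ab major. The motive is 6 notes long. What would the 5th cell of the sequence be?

C3 F3 Bb2 Eb2 Ab2 F2

The 6-note cells begin on G3, F3, Eb3 — each down a 2nd from the last.
Continuing the starts: Db3 → C3.
So cell 5 is C3 F3 Bb2 Eb2 Ab2 F2.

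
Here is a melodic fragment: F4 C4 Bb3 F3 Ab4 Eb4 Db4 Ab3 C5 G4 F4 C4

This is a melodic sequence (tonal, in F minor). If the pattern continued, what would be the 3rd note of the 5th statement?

The unit is 4 notes. Position-3 pitches of the 3 shown cells: Bb3, Db4, F4.
Extending up a 3rd: Ab4 → C5.

C5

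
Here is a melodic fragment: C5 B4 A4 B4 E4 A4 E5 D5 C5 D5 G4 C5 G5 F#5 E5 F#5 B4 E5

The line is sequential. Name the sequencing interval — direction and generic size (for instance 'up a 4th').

Unit = 6 notes; the statements start on C5, E5, G5, moving up a 3rd each time.
C5 to E5 is up a 3rd.

up a 3rd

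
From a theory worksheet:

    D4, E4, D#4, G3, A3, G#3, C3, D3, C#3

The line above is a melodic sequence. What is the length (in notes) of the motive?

3

9 notes total. Splitting into 3 groups of 3:
D4 E4 D#4 | G3 A3 G#3 | C3 D3 C#3
Each cell is the previous one down a 5th — so the unit is 3 notes.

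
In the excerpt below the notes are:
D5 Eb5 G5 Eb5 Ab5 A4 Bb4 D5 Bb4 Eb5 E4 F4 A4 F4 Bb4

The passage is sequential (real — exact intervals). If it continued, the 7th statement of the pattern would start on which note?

G#2

Unit = 5 notes; the statements start on D5, A4, E4, moving down a 4th each time.
Continuing: B3 → F#3 → C#3 → G#2. Statement 7 starts on G#2.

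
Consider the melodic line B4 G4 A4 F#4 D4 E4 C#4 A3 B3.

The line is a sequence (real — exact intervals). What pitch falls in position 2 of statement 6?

Grouping in 3s, the 2nd note of each cell is G4, D4, A3.
Extending down a 4th: E3 → B2 → F#2.

F#2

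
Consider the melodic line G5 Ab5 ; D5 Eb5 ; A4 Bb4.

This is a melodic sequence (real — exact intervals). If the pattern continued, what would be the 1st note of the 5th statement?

B3

Grouping in 2s, the 1st note of each cell is G5, D5, A4.
Extending down a 4th: E4 → B3.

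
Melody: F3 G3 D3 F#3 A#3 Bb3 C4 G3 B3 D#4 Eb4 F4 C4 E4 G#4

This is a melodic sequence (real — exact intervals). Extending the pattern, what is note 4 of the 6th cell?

With 5-note cells, note 4 of each statement runs F#3, B3, E4.
Each moves up a 4th. Continuing: A4 → D5 → G5.

G5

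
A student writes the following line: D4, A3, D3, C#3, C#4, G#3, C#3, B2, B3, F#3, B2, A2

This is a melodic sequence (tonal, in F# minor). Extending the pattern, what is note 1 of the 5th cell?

Grouping in 4s, the 1st note of each cell is D4, C#4, B3.
Extending down a 2nd: A3 → G#3.

G#3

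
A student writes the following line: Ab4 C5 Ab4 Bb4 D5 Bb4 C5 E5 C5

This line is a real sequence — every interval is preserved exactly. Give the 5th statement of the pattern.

With a 3-note motive the entries are Ab4, Bb4, C5, each up a 2nd from the previous.
Extending up a 2nd: D5 → E5.
So cell 5 is E5 G#5 E5.

E5 G#5 E5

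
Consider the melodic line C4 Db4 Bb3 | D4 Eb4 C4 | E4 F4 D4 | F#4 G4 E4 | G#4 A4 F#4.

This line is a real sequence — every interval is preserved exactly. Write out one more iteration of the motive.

A#4 B4 G#4

Unit = 3 notes; the statements start on C4, D4, E4, F#4, G#4, moving up a 2nd each time.
From A#4 the exact shape gives A#4 B4 G#4.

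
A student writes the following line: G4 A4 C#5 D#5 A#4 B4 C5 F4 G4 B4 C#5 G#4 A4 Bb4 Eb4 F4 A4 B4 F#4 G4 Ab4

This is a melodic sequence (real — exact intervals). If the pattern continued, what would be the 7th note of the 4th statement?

Gb4

Grouping in 7s, the 7th note of each cell is C5, Bb4, Ab4.
From Ab4, down a 2nd gives Gb4.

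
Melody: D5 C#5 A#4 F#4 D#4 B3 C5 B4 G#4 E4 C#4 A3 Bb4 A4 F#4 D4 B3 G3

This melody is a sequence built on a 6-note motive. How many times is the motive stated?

18 notes in groups of 6 gives 18/6 = 3 statements.
Starts: D5, C5, Bb4 — each down a 2nd.

3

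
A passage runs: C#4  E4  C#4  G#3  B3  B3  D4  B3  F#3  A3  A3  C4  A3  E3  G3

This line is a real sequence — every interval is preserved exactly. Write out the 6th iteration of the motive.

Eb3 Gb3 Eb3 Bb2 Db3

Unit = 5 notes; the statements start on C#4, B3, A3, moving down a 2nd each time.
Continuing the starts: G3 → F3 → Eb3.
From Eb3 the exact shape gives Eb3 Gb3 Eb3 Bb2 Db3.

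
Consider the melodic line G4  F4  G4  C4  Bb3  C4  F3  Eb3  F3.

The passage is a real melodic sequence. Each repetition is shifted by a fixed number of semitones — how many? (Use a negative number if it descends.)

With a 3-note motive the entries are G4, C4, F3, each down a 5th from the previous.
Counting half-steps from G4 to C4: -7.

-7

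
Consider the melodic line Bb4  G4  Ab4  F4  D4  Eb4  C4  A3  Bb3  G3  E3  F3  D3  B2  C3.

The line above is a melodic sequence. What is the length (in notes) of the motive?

3

15 notes total. Splitting into 5 groups of 3:
Bb4 G4 Ab4 | F4 D4 Eb4 | C4 A3 Bb3 | G3 E3 F3 | D3 B2 C3
That's a consistent down a 4th shift per cell, and no other grouping gives one.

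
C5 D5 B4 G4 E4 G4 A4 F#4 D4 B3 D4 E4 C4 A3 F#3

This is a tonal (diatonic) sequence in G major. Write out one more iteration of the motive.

With a 5-note motive the entries are C5, G4, D4, each down a 4th from the previous.
Statement 4 starts on A3 and keeps the same diatonic contour: A3 B3 G3 E3 C3.

A3 B3 G3 E3 C3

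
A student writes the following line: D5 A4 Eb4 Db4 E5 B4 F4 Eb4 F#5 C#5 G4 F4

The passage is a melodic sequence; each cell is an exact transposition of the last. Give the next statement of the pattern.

G#5 D#5 A4 G4

With a 4-note motive the entries are D5, E5, F#5, each up a 2nd from the previous.
Statement 4 starts on G#5 and keeps the same exact contour: G#5 D#5 A4 G4.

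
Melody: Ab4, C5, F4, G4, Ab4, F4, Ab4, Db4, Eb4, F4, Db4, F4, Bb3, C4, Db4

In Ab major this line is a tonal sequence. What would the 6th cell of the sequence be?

Eb3 G3 C3 Db3 Eb3

Unit = 5 notes; the statements start on Ab4, F4, Db4, moving down a 3rd each time.
Continuing the starts: Bb3 → G3 → Eb3.
Statement 6 starts on Eb3 and keeps the same diatonic contour: Eb3 G3 C3 Db3 Eb3.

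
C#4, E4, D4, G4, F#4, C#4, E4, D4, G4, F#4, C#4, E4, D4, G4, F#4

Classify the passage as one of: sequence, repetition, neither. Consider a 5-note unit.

Each 5-note cell is identical (C#4 E4 D4 G4 F#4), restated at the same pitch.

repetition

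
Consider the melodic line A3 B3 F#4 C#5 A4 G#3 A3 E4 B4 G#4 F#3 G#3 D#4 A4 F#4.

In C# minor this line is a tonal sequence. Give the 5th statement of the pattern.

Unit = 5 notes; the statements start on A3, G#3, F#3, moving down a 2nd each time.
Continuing the starts: E3 → D#3.
So cell 5 is D#3 E3 B3 F#4 D#4.

D#3 E3 B3 F#4 D#4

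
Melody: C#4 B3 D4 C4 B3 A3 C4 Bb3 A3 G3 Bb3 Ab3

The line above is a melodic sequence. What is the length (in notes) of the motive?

12 notes total. Splitting into 3 groups of 4:
C#4 B3 D4 C4 | B3 A3 C4 Bb3 | A3 G3 Bb3 Ab3
Every group is a transposition down a 2nd of the one before; no shorter unit works.

4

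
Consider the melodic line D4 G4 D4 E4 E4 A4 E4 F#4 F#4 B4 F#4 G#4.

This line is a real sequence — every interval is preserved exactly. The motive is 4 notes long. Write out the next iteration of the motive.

G#4 C#5 G#4 A#4

Taking 4-note groups, the heads are D4, E4, F#4: the pattern moves up a 2nd.
Statement 4 starts on G#4 and keeps the same exact contour: G#4 C#5 G#4 A#4.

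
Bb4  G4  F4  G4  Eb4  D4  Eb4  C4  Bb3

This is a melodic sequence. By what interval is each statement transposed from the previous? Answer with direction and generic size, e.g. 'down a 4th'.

The 3-note cells begin on Bb4, G4, Eb4 — each down a 3rd from the last.
Bb4 to G4 is down a 3rd.

down a 3rd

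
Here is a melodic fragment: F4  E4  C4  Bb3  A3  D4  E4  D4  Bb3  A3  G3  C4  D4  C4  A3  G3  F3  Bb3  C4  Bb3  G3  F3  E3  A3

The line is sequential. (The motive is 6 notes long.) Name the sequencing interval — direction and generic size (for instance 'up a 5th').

down a 2nd

With a 6-note motive the entries are F4, E4, D4, C4, each down a 2nd from the previous.
F4 to E4 is down a 2nd.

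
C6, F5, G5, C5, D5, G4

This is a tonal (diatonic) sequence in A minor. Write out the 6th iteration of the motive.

B3 E3

With a 2-note motive the entries are C6, G5, D5, each down a 4th from the previous.
Carrying on: A4 → E4 → B3.
Statement 6 starts on B3 and keeps the same diatonic contour: B3 E3.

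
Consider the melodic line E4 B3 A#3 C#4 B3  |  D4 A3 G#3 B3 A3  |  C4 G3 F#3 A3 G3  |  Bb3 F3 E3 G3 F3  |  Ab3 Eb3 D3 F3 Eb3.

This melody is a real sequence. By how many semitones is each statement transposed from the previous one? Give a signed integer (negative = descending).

Taking 5-note groups, the heads are E4, D4, C4, Bb3, Ab3: the pattern moves down a 2nd.
E4→D4 is 62 − 64 = -2 semitones.

-2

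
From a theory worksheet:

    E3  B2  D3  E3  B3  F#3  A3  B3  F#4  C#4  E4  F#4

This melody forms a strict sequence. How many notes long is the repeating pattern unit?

4

There are 12 notes; a 4-note unit gives 3 cells:
E3 B2 D3 E3 | B3 F#3 A3 B3 | F#4 C#4 E4 F#4
Every group is a transposition up a 5th of the one before; no shorter unit works.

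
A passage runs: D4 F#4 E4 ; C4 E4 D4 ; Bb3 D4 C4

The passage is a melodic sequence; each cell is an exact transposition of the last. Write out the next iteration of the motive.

With a 3-note motive the entries are D4, C4, Bb3, each down a 2nd from the previous.
So cell 4 is Ab3 C4 Bb3.

Ab3 C4 Bb3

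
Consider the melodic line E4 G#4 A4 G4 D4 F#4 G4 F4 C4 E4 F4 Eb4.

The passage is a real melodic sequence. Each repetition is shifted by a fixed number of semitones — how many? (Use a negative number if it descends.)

-2

Unit = 4 notes; the statements start on E4, D4, C4, moving down a 2nd each time.
E4 to D4 spans -2 semitones.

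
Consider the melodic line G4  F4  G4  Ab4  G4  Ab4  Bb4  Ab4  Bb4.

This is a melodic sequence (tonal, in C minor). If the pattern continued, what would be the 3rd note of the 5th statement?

The unit is 3 notes. Position-3 pitches of the 3 shown cells: G4, Ab4, Bb4.
Each moves up a 2nd. Continuing: C5 → D5.

D5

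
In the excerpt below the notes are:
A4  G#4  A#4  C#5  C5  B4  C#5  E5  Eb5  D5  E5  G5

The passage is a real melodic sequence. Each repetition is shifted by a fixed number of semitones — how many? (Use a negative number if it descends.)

3

With a 4-note motive the entries are A4, C5, Eb5, each up a 3rd from the previous.
Counting half-steps from A4 to C5: 3.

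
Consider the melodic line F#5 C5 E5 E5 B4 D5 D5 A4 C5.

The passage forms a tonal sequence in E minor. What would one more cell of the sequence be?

The 3-note cells begin on F#5, E5, D5 — each down a 2nd from the last.
So cell 4 is C5 G4 B4.

C5 G4 B4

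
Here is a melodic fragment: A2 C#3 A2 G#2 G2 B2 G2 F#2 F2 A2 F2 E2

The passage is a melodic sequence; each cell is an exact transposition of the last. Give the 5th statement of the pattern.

Db2 F2 Db2 C2

The 4-note cells begin on A2, G2, F2 — each down a 2nd from the last.
Carrying on: Eb2 → Db2.
From Db2 the exact shape gives Db2 F2 Db2 C2.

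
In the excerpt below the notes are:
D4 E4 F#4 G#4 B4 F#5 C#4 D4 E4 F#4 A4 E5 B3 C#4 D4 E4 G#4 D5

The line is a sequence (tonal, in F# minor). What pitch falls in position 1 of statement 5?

The unit is 6 notes. Position-1 pitches of the 3 shown cells: D4, C#4, B3.
Each moves down a 2nd. Continuing: A3 → G#3.

G#3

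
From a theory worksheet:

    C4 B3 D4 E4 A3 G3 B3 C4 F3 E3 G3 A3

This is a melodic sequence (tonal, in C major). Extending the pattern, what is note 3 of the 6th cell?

The unit is 4 notes. Position-3 pitches of the 3 shown cells: D4, B3, G3.
Extending down a 3rd: E3 → C3 → A2.

A2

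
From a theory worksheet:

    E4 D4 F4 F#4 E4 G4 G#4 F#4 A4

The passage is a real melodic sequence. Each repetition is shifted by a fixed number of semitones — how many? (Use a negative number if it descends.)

Unit = 3 notes; the statements start on E4, F#4, G#4, moving up a 2nd each time.
Counting half-steps from E4 to F#4: 2.

2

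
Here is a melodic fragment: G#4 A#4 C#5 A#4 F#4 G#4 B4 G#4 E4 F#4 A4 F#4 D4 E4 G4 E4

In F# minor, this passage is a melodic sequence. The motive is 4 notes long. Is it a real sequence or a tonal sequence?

real

Each cell has the same semitone pattern (2, 3, -3) — intervals are preserved exactly.
And A#4 lies outside F# minor, so the sequence is real rather than tonal.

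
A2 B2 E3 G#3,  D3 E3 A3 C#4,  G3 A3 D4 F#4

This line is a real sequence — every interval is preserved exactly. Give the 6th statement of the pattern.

The 4-note cells begin on A2, D3, G3 — each up a 4th from the last.
Extending up a 4th: C4 → F4 → Bb4.
So cell 6 is Bb4 C5 F5 A5.

Bb4 C5 F5 A5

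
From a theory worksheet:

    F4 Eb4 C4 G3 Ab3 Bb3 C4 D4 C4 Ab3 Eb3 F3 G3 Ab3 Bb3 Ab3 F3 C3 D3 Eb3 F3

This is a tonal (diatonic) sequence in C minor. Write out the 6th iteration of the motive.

C3 Bb2 G2 D2 Eb2 F2 G2

Unit = 7 notes; the statements start on F4, D4, Bb3, moving down a 3rd each time.
Extending down a 3rd: G3 → Eb3 → C3.
Statement 6 starts on C3 and keeps the same diatonic contour: C3 Bb2 G2 D2 Eb2 F2 G2.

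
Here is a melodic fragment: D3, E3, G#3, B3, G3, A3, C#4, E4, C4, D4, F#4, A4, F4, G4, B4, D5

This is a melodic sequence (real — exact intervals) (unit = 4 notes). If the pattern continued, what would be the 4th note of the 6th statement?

C6

The unit is 4 notes. Position-4 pitches of the 4 shown cells: B3, E4, A4, D5.
Carrying that up a 4th forward: G5 → C6.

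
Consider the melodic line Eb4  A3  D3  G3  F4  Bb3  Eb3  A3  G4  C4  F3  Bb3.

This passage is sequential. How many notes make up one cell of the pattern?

4

There are 12 notes; a 4-note unit gives 3 cells:
Eb4 A3 D3 G3 | F4 Bb3 Eb3 A3 | G4 C4 F3 Bb3
Each cell is the previous one up a 2nd — so the unit is 4 notes.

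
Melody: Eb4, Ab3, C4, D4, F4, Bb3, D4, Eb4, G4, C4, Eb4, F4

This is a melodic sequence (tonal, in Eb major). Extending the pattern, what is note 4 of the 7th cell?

C5

The unit is 4 notes. Position-4 pitches of the 3 shown cells: D4, Eb4, F4.
Carrying that up a 2nd forward: G4 → Ab4 → Bb4 → C5.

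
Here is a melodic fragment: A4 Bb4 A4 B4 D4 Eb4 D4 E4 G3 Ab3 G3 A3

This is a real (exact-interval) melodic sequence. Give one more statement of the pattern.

C3 Db3 C3 D3

The 4-note cells begin on A4, D4, G3 — each down a 5th from the last.
From C3 the exact shape gives C3 Db3 C3 D3.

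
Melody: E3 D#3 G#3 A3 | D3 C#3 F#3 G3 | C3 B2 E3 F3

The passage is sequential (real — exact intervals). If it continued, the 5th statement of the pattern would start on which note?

Ab2

With a 4-note motive the entries are E3, D3, C3, each down a 2nd from the previous.
Continuing: Bb2 → Ab2. Statement 5 starts on Ab2.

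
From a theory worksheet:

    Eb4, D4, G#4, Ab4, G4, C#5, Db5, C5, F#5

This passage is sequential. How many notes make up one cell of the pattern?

3

There are 9 notes; a 3-note unit gives 3 cells:
Eb4 D4 G#4 | Ab4 G4 C#5 | Db5 C5 F#5
Each cell is the previous one up a 4th — so the unit is 3 notes.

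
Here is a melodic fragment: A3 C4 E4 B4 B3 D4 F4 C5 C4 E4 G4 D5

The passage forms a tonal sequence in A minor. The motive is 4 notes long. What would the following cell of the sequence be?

D4 F4 A4 E5

Unit = 4 notes; the statements start on A3, B3, C4, moving up a 2nd each time.
From D4 the diatonic shape gives D4 F4 A4 E5.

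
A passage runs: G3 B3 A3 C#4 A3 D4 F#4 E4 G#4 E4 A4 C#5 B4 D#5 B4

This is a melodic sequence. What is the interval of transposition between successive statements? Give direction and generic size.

up a 5th

Unit = 5 notes; the statements start on G3, D4, A4, moving up a 5th each time.
G3 to D4 is up a 5th.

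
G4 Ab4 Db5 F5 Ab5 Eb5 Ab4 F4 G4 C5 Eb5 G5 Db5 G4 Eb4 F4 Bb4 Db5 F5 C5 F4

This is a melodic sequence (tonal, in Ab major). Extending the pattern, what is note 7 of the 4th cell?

The unit is 7 notes. Position-7 pitches of the 3 shown cells: Ab4, G4, F4.
Each moves down a 2nd; the next is Eb4.

Eb4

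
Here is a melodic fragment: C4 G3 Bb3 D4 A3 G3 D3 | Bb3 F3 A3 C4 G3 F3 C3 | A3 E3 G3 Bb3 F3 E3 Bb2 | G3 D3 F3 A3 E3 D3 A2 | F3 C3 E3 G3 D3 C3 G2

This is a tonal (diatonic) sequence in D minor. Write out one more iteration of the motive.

E3 Bb2 D3 F3 C3 Bb2 F2

With a 7-note motive the entries are C4, Bb3, A3, G3, F3, each down a 2nd from the previous.
Statement 6 starts on E3 and keeps the same diatonic contour: E3 Bb2 D3 F3 C3 Bb2 F2.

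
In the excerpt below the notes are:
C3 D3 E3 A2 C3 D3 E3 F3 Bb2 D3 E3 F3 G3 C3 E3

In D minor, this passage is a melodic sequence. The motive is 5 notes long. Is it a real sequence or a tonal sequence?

tonal

Every note is diatonic to D minor.
Cell 1 has +2 semitones from note 2 to 3, but cell 2 has +1 — the interval quality changes while the contour stays the same, which is the hallmark of a tonal sequence.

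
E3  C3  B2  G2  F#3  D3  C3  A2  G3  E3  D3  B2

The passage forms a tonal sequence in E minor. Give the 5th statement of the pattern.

Taking 4-note groups, the heads are E3, F#3, G3: the pattern moves up a 2nd.
Continuing the starts: A3 → B3.
Statement 5 starts on B3 and keeps the same diatonic contour: B3 G3 F#3 D3.

B3 G3 F#3 D3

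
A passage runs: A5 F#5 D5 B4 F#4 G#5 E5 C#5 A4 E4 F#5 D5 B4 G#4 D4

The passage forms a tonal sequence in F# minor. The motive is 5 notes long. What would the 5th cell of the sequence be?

D5 B4 G#4 E4 B3

Unit = 5 notes; the statements start on A5, G#5, F#5, moving down a 2nd each time.
Carrying on: E5 → D5.
So cell 5 is D5 B4 G#4 E4 B3.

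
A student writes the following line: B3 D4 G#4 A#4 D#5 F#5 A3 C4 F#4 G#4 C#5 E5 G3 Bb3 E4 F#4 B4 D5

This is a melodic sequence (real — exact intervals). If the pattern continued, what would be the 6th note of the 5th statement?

Grouping in 6s, the 6th note of each cell is F#5, E5, D5.
Carrying that down a 2nd forward: C5 → Bb4.

Bb4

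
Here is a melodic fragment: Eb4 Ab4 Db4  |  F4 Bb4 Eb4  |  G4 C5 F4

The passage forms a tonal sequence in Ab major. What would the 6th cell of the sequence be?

C5 F5 Bb4

Unit = 3 notes; the statements start on Eb4, F4, G4, moving up a 2nd each time.
Carrying on: Ab4 → Bb4 → C5.
From C5 the diatonic shape gives C5 F5 Bb4.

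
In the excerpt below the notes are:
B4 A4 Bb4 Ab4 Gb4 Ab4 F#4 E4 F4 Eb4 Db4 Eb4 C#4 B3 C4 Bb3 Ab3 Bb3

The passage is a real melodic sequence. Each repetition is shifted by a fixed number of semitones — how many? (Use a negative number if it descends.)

Taking 6-note groups, the heads are B4, F#4, C#4: the pattern moves down a 4th.
Counting half-steps from B4 to F#4: -5.

-5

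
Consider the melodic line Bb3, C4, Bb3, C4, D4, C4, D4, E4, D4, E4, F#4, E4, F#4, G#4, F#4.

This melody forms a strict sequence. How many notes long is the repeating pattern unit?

3

There are 15 notes; a 3-note unit gives 5 cells:
Bb3 C4 Bb3 | C4 D4 C4 | D4 E4 D4 | E4 F#4 E4 | F#4 G#4 F#4
That's a consistent up a 2nd shift per cell, and no other grouping gives one.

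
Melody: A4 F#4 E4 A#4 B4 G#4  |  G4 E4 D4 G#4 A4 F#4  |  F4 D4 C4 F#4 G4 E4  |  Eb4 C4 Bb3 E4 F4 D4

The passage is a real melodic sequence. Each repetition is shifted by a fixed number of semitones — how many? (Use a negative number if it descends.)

With a 6-note motive the entries are A4, G4, F4, Eb4, each down a 2nd from the previous.
Counting half-steps from A4 to G4: -2.

-2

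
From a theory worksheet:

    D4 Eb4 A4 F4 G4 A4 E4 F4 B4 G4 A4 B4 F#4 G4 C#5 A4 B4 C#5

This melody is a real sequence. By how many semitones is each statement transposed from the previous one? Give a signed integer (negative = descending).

2

Taking 6-note groups, the heads are D4, E4, F#4: the pattern moves up a 2nd.
D4→E4 is 64 − 62 = 2 semitones.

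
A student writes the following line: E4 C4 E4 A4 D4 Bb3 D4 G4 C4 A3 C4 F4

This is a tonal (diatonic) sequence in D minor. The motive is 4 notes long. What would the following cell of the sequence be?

Bb3 G3 Bb3 E4

The 4-note cells begin on E4, D4, C4 — each down a 2nd from the last.
So cell 4 is Bb3 G3 Bb3 E4.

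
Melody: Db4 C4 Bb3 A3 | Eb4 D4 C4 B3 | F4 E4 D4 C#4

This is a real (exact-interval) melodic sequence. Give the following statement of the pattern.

G4 F#4 E4 D#4

With a 4-note motive the entries are Db4, Eb4, F4, each up a 2nd from the previous.
So cell 4 is G4 F#4 E4 D#4.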